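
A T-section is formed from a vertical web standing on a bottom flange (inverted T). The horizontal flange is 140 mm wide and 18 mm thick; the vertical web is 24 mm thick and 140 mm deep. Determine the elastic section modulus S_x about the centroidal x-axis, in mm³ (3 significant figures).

Treat the section as a set of non-overlapping primitives; coordinates are from the bounding-box lower-left.
Flange: 140 × 18, A = 2 520 mm², y = 9 mm, Ī = 68 040 mm⁴.
Web: 24 × 140, A = 3 360 mm², y = 88 mm, Ī = 5 488 000 mm⁴.
Centroid: ȳ = ΣA·y / ΣA = 54.143 mm.
Transfer each piece to the centroidal x-axis using Ī + A·d² with d = y − 54.143:
  flange: d = -45.143 mm → contributes +5 203 491 mm⁴
  web: d = 33.857 mm → contributes +9 339 589 mm⁴
Total I = 14 543 080 mm⁴.
Extreme fibre distance c = 103.86 mm; S = I/c = 140 030 mm³.

S_x ≈ 1.40 × 10⁵ mm³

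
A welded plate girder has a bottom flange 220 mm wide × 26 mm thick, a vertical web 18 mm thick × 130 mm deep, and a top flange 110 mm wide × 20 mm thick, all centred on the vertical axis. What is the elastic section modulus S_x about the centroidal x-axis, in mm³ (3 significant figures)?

S_x ≈ 3.84 × 10⁵ mm³

Treat the section as a set of non-overlapping primitives; coordinates are from the bounding-box lower-left.
Bottom plate: 220 × 26, A = 5 720 mm², y = 13 mm, Ī = 322 227 mm⁴.
Web plate: 18 × 130, A = 2 340 mm², y = 91 mm, Ī = 3 295 500 mm⁴.
Top plate: 110 × 20, A = 2 200 mm², y = 166 mm, Ī = 73 333 mm⁴.
Centroid: ȳ = ΣA·y / ΣA = 63.596 mm.
Transfer each piece to the centroidal x-axis using Ī + A·d² with d = y − 63.596:
  bottom plate: d = -50.596 mm → contributes +14 965 455 mm⁴
  web plate: d = 27.404 mm → contributes +5 052 728 mm⁴
  top plate: d = 102.4 mm → contributes +23 143 586 mm⁴
Total I = 43 161 769 mm⁴.
Extreme fibre distance c = 112.4 mm; S = I/c = 383 990 mm³.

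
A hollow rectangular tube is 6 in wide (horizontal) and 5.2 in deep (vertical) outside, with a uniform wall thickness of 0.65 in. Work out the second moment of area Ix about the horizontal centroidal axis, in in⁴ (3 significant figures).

Split into non-overlapping primitives; take the origin at the lower-left of the bounding box.
Outer rectangle: 6 × 5.2, A = 31.2 in², y = 2.6 in, Ī = 70.304 in⁴.
Inner void (subtracted): 4.7 × 3.9, A = 18.33 in², y = 2.6 in, Ī = 23.233 in⁴.
By symmetry the centroid is at mid-height, ȳ = 2.6 in.
All pieces are centred on the horizontal centroidal axis, so I = ΣĪ (holes subtracted) = 47.071 in⁴.

Ix ≈ 47.1 in⁴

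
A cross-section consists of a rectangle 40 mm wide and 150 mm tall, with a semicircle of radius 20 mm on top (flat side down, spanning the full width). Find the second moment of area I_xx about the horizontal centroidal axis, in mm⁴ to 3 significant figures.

I_xx ≈ 1.52 × 10⁷ mm⁴

Decompose the section into non-overlapping parts with the origin at the bottom-left of its bounding rectangle.
Rectangular body: 40 × 150, A = 6 000 mm², y = 75 mm, Ī = 11 250 000 mm⁴.
Semicircular cap: semicircle r = 20, A = 628.32 mm², y = 158.49 mm, Ī = 17 561 mm⁴.
Centroid: ȳ = ΣA·y / ΣA = 82.914 mm.
Transfer each piece to the horizontal centroidal axis using Ī + A·d² with d = y − 82.914:
  rectangular body: d = -7.9141 mm → contributes +11 625 799 mm⁴
  semicircular cap: d = 75.574 mm → contributes +3 606 173 mm⁴
Total I = 15 231 972 mm⁴.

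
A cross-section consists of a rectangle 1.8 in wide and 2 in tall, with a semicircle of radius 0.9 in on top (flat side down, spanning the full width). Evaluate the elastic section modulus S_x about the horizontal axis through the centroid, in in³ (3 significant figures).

Split into non-overlapping primitives; take the origin at the lower-left of the bounding box.
Rectangular body: 1.8 × 2, A = 3.6 in², y = 1 in, Ī = 1.2 in⁴.
Semicircular cap: semicircle r = 0.9, A = 1.2723 in², y = 2.382 in, Ī = 0.072012 in⁴.
Centroid: ȳ = ΣA·y / ΣA = 1.3609 in.
Transfer each piece to the horizontal axis through the centroid using Ī + A·d² with d = y − 1.3609:
  rectangular body: d = -0.36088 in → contributes +1.6689 in⁴
  semicircular cap: d = 1.0211 in → contributes +1.3986 in⁴
Total I = 3.0674 in⁴.
Extreme fibre distance c = 1.5391 in; S = I/c = 1.993 in³.

S_x ≈ 1.99 in³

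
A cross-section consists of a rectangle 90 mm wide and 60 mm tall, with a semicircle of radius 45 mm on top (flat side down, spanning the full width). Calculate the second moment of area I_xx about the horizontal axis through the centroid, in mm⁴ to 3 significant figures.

I_xx ≈ 6.90 × 10⁶ mm⁴

Decompose the section into non-overlapping parts with the origin at the bottom-left of its bounding rectangle.
Rectangular body: 90 × 60, A = 5 400 mm², y = 30 mm, Ī = 1 620 000 mm⁴.
Semicircular cap: semicircle r = 45, A = 3180.9 mm², y = 79.099 mm, Ī = 450 072 mm⁴.
Centroid: ȳ = ΣA·y / ΣA = 48.2 mm.
Transfer each piece to the horizontal axis through the centroid using Ī + A·d² with d = y − 48.2:
  rectangular body: d = -18.2 mm → contributes +3 408 792 mm⁴
  semicircular cap: d = 30.898 mm → contributes +3 486 819 mm⁴
Total I = 6 895 611 mm⁴.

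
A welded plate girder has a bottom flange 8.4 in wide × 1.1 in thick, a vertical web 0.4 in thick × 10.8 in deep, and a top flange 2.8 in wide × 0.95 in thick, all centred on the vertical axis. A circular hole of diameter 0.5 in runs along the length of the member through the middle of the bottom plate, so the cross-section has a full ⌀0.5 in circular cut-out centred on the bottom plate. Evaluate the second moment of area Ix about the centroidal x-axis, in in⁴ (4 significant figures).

Decompose the section into non-overlapping parts with the origin at the bottom-left of its bounding rectangle.
Bottom plate: 8.4 × 1.1, A = 9.24 in², y = 0.55 in, Ī = 0.9317 in⁴.
Web plate: 0.4 × 10.8, A = 4.32 in², y = 6.5 in, Ī = 41.9904 in⁴.
Top plate: 2.8 × 0.95, A = 2.66 in², y = 12.375 in, Ī = 0.200054 in⁴.
Hole (subtracted): ⌀0.5, A = 0.19635 in², y = 0.55 in, Ī = 0.00306796 in⁴.
Centroid: ȳ = ΣA·y / ΣA = 4.11713 in.
Transfer each piece to the centroidal x-axis using Ī + A·d² with d = y − 4.11713:
  bottom plate: d = -3.56713 in → contributes +118.506 in⁴
  web plate: d = 2.38287 in → contributes +66.5196 in⁴
  top plate: d = 8.25787 in → contributes +181.592 in⁴
  hole: d = -3.56713 in → contributes −2.50151 in⁴
Total I = 364.115 in⁴.

Ix ≈ 364.1 in⁴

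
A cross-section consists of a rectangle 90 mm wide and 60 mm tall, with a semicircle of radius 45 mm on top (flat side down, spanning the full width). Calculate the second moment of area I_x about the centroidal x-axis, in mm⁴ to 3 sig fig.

I_x ≈ 6.90 × 10⁶ mm⁴

Split into non-overlapping primitives; take the origin at the lower-left of the bounding box.
Rectangular body: 90 × 60, A = 5 400 mm², y = 30 mm, Ī = 1 620 000 mm⁴.
Semicircular cap: semicircle r = 45, A = 3180.9 mm², y = 79.099 mm, Ī = 450 072 mm⁴.
Centroid: ȳ = ΣA·y / ΣA = 48.2 mm.
Transfer each piece to the centroidal x-axis using Ī + A·d² with d = y − 48.2:
  rectangular body: d = -18.2 mm → contributes +3 408 792 mm⁴
  semicircular cap: d = 30.898 mm → contributes +3 486 819 mm⁴
Total I = 6 895 611 mm⁴.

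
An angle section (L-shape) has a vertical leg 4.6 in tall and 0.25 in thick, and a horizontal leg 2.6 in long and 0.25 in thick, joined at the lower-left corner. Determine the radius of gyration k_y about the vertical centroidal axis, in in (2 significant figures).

k_y ≈ 0.73 in

Decompose the section into non-overlapping parts with the origin at the bottom-left of its bounding rectangle.
Vertical leg: 0.25 × 4.6, A = 1.15 in², x = 0.125 in, Ī = 0.00599 in⁴.
Horizontal leg (remainder): 2.35 × 0.25, A = 0.5875 in², x = 1.425 in, Ī = 0.2704 in⁴.
Centroid: x̄ = ΣA·x / ΣA = 0.5646 in.
Transfer each piece to the vertical centroidal axis using Ī + A·d² with d = x − 0.5646:
  vertical leg: d = -0.4396 in → contributes +0.2282 in⁴
  horizontal leg (remainder): d = 0.8604 in → contributes +0.7053 in⁴
Total I = 0.9335 in⁴.
Radius of gyration: k = √(I/A) = √(0.9335 / 1.738) = 0.733 in.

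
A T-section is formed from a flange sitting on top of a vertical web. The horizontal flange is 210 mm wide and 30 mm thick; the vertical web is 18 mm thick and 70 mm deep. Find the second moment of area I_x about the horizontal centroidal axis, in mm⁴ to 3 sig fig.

I_x ≈ 3.61 × 10⁶ mm⁴

Decompose the section into non-overlapping parts with the origin at the bottom-left of its bounding rectangle.
Flange: 210 × 30, A = 6 300 mm², y = 85 mm, Ī = 472 500 mm⁴.
Web: 18 × 70, A = 1 260 mm², y = 35 mm, Ī = 514 500 mm⁴.
Centroid: ȳ = ΣA·y / ΣA = 76.667 mm.
Transfer each piece to the horizontal centroidal axis using Ī + A·d² with d = y − 76.667:
  flange: d = 8.3333 mm → contributes +910 000 mm⁴
  web: d = -41.667 mm → contributes +2 702 000 mm⁴
Total I = 3 612 000 mm⁴.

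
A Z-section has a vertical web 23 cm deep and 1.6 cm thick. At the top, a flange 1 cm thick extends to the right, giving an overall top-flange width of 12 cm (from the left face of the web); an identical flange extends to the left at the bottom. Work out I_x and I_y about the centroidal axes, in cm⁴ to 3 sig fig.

I_x ≈ 4140 cm⁴, I_y ≈ 944 cm⁴

Split into non-overlapping primitives; take the origin at the lower-left of the bounding box.
Web: 1.6 × 23, A = 36.8 cm², y = 11.5 cm, Ī = 1622.3 cm⁴.
Top flange (beyond web): 10.4 × 1, A = 10.4 cm², y = 22.5 cm, Ī = 0.86667 cm⁴.
Bottom flange (beyond web): 10.4 × 1, A = 10.4 cm², y = 0.5 cm, Ī = 0.86667 cm⁴.
Centroid: ȳ = ΣA·y / ΣA = 11.5 cm.
Transfer each piece to the centroidal x-axis using Ī + A·d² with d = y − 11.5:
  web: d = 0 cm → contributes +1622.3 cm⁴
  top flange (beyond web): d = 11 cm → contributes +1259.3 cm⁴
  bottom flange (beyond web): d = -11 cm → contributes +1259.3 cm⁴
Total I = 4140.8 cm⁴.
For the y-axis: x̄ = 11.2 cm.
Repeating about the centroidal y-axis gives I_y = 944.13 cm⁴.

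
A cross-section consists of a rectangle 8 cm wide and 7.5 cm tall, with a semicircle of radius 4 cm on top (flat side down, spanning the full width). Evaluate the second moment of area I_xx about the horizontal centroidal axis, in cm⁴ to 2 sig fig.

I_xx ≈ 840 cm⁴

Split into non-overlapping primitives; take the origin at the lower-left of the bounding box.
Rectangular body: 8 × 7.5, A = 60 cm², y = 3.75 cm, Ī = 281.3 cm⁴.
Semicircular cap: semicircle r = 4, A = 25.13 cm², y = 9.198 cm, Ī = 28.1 cm⁴.
Centroid: ȳ = ΣA·y / ΣA = 5.358 cm.
Transfer each piece to the horizontal centroidal axis using Ī + A·d² with d = y − 5.358:
  rectangular body: d = -1.608 cm → contributes +436.4 cm⁴
  semicircular cap: d = 3.839 cm → contributes +398.6 cm⁴
Total I = 835 cm⁴.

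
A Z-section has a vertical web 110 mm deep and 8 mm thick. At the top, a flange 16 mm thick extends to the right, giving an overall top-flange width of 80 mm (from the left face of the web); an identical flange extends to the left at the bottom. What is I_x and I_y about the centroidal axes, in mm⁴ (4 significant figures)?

I_x ≈ 6.026 × 10⁶ mm⁴, I_y ≈ 4.686 × 10⁶ mm⁴

Treat the section as a set of non-overlapping primitives; coordinates are from the bounding-box lower-left.
Web: 8 × 110, A = 880 mm², y = 55 mm, Ī = 887 333 mm⁴.
Top flange (beyond web): 72 × 16, A = 1 152 mm², y = 102 mm, Ī = 24 576 mm⁴.
Bottom flange (beyond web): 72 × 16, A = 1 152 mm², y = 8 mm, Ī = 24 576 mm⁴.
Centroid: ȳ = ΣA·y / ΣA = 55 mm.
Transfer each piece to the centroidal x-axis using Ī + A·d² with d = y − 55:
  web: d = 0 mm → contributes +887 333 mm⁴
  top flange (beyond web): d = 47 mm → contributes +2 569 344 mm⁴
  bottom flange (beyond web): d = -47 mm → contributes +2 569 344 mm⁴
Total I = 6 026 021 mm⁴.
For the y-axis: x̄ = 76 mm.
Repeating about the centroidal y-axis gives I_y = 4 686 421 mm⁴.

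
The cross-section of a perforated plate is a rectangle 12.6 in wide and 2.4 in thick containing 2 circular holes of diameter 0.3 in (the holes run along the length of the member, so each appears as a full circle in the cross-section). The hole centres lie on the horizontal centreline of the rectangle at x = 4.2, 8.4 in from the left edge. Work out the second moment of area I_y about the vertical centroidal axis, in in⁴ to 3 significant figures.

Break the section into simple shapes (no overlaps), measuring from the bottom-left corner of the bounding box.
Plate: 12.6 × 2.4, A = 30.24 in², x = 6.3 in, Ī = 400.08 in⁴.
Hole 1 (subtracted): ⌀0.3, A = 0.070686 in², x = 4.2 in, Ī = 0.00039761 in⁴.
Hole 2 (subtracted): ⌀0.3, A = 0.070686 in², x = 8.4 in, Ī = 0.00039761 in⁴.
By symmetry the centroid is at mid-width, x̄ = 6.3 in.
Transfer each piece to the vertical centroidal axis using Ī + A·d² with d = x − 6.3:
  plate: d = 0 in → contributes +400.08 in⁴
  hole 1: d = -2.1 in → contributes −0.31212 in⁴
  hole 2: d = 2.1 in → contributes −0.31212 in⁴
Total I = 399.45 in⁴.

I_y ≈ 399 in⁴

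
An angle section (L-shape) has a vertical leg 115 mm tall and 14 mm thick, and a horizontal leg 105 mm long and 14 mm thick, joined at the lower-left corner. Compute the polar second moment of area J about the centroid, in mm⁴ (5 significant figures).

Treat the section as a set of non-overlapping primitives; coordinates are from the bounding-box lower-left.
Vertical leg: 14 × 115, A = 1 610 mm², y = 57.5 mm, Ī = 1 774 354 mm⁴.
Horizontal leg (remainder): 91 × 14, A = 1 274 mm², y = 7 mm, Ī = 20808.67 mm⁴.
Centroid: ȳ = ΣA·y / ΣA = 35.19175 mm.
Transfer each piece to the centroidal x-axis using Ī + A·d² with d = y − 35.19175:
  vertical leg: d = 22.30825 mm → contributes +2 575 584 mm⁴
  horizontal leg (remainder): d = -28.19175 mm → contributes +1 033 352 mm⁴
Total I = 3 608 935 mm⁴.
For the y-axis: x̄ = 30.19175 mm.
Repeating about the centroidal y-axis gives I_y = 2 865 745 mm⁴.
Polar second moment: J = I_x + I_y = 6 474 681 mm⁴.

J ≈ 6.4747 × 10⁶ mm⁴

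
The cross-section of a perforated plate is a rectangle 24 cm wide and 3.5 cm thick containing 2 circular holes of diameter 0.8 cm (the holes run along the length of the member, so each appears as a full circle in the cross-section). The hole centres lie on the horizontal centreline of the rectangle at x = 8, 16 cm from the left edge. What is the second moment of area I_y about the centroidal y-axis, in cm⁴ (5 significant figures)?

I_y ≈ 4015.9 cm⁴

Break the section into simple shapes (no overlaps), measuring from the bottom-left corner of the bounding box.
Plate: 24 × 3.5, A = 84 cm², x = 12 cm, Ī = 4 032 cm⁴.
Hole 1 (subtracted): ⌀0.8, A = 0.5026548 cm², x = 8 cm, Ī = 0.02010619 cm⁴.
Hole 2 (subtracted): ⌀0.8, A = 0.5026548 cm², x = 16 cm, Ī = 0.02010619 cm⁴.
By symmetry the centroid is at mid-width, x̄ = 12 cm.
Transfer each piece to the centroidal y-axis using Ī + A·d² with d = x − 12:
  plate: d = 0 cm → contributes +4 032 cm⁴
  hole 1: d = -4 cm → contributes −8.062583 cm⁴
  hole 2: d = 4 cm → contributes −8.062583 cm⁴
Total I = 4015.875 cm⁴.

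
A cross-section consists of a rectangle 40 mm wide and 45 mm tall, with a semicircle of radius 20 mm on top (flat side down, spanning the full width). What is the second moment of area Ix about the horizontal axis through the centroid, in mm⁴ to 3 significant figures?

Decompose the section into non-overlapping parts with the origin at the bottom-left of its bounding rectangle.
Rectangular body: 40 × 45, A = 1 800 mm², y = 22.5 mm, Ī = 303 750 mm⁴.
Semicircular cap: semicircle r = 20, A = 628.32 mm², y = 53.488 mm, Ī = 17 561 mm⁴.
Centroid: ȳ = ΣA·y / ΣA = 30.518 mm.
Transfer each piece to the horizontal axis through the centroid using Ī + A·d² with d = y − 30.518:
  rectangular body: d = -8.0181 mm → contributes +419 472 mm⁴
  semicircular cap: d = 22.97 mm → contributes +349 080 mm⁴
Total I = 768 552 mm⁴.

Ix ≈ 7.69 × 10⁵ mm⁴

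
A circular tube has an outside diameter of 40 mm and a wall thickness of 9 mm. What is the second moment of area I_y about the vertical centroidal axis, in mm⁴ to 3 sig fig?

I_y ≈ 1.14 × 10⁵ mm⁴

Treat the section as a set of non-overlapping primitives; coordinates are from the bounding-box lower-left.
Outer circle: ⌀40, A = 1256.6 mm², x = 20 mm, Ī = 125 664 mm⁴.
Bore (subtracted): ⌀22, A = 380.13 mm², x = 20 mm, Ī = 11 499 mm⁴.
By symmetry the centroid is at mid-width, x̄ = 20 mm.
All pieces are centred on the vertical centroidal axis, so I = ΣĪ (holes subtracted) = 114 165 mm⁴.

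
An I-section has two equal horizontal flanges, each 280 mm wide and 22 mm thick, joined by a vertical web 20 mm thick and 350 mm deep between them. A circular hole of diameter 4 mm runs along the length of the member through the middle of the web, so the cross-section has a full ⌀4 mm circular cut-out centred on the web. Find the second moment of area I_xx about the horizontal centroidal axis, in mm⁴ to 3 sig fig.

I_xx ≈ 4.98 × 10⁸ mm⁴

Split into non-overlapping primitives; take the origin at the lower-left of the bounding box.
Bottom flange: 280 × 22, A = 6 160 mm², y = 11 mm, Ī = 248 453 mm⁴.
Web: 20 × 350, A = 7 000 mm², y = 197 mm, Ī = 71 458 333 mm⁴.
Top flange: 280 × 22, A = 6 160 mm², y = 383 mm, Ī = 248 453 mm⁴.
Hole (subtracted): ⌀4, A = 12.566 mm², y = 197 mm, Ī = 12.566 mm⁴.
By symmetry the centroid is at mid-height, ȳ = 197 mm.
Transfer each piece to the horizontal centroidal axis using Ī + A·d² with d = y − 197:
  bottom flange: d = -186 mm → contributes +213 359 813 mm⁴
  web: d = 0 mm → contributes +71 458 333 mm⁴
  top flange: d = 186 mm → contributes +213 359 813 mm⁴
  hole: d = 0 mm → contributes −12.566 mm⁴
Total I = 498 177 947 mm⁴.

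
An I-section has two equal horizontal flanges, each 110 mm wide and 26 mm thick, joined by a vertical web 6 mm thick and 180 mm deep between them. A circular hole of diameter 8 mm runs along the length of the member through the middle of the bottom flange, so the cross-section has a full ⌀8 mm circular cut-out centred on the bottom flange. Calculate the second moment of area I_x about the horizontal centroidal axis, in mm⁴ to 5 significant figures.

I_x ≈ 6.3384 × 10⁷ mm⁴

Treat the section as a set of non-overlapping primitives; coordinates are from the bounding-box lower-left.
Bottom flange: 110 × 26, A = 2 860 mm², y = 13 mm, Ī = 161113.3 mm⁴.
Web: 6 × 180, A = 1 080 mm², y = 116 mm, Ī = 2 916 000 mm⁴.
Top flange: 110 × 26, A = 2 860 mm², y = 219 mm, Ī = 161113.3 mm⁴.
Hole (subtracted): ⌀8, A = 50.26548 mm², y = 13 mm, Ī = 201.0619 mm⁴.
Centroid: ȳ = ΣA·y / ΣA = 116.767 mm.
Transfer each piece to the horizontal centroidal axis using Ī + A·d² with d = y − 116.767:
  bottom flange: d = -103.767 mm → contributes +30 956 448 mm⁴
  web: d = -0.7670442 mm → contributes +2 916 635 mm⁴
  top flange: d = 102.233 mm → contributes +30 052 624 mm⁴
  hole: d = -103.767 mm → contributes −541439.6 mm⁴
Total I = 63 384 268 mm⁴.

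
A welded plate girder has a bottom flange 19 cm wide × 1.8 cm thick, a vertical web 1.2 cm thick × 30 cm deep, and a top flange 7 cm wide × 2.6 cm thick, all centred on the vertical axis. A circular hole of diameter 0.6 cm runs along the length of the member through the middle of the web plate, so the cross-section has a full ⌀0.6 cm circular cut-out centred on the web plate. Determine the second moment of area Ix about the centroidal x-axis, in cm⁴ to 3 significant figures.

Ix ≈ 1.55 × 10⁴ cm⁴

Break the section into simple shapes (no overlaps), measuring from the bottom-left corner of the bounding box.
Bottom plate: 19 × 1.8, A = 34.2 cm², y = 0.9 cm, Ī = 9.234 cm⁴.
Web plate: 1.2 × 30, A = 36 cm², y = 16.8 cm, Ī = 2 700 cm⁴.
Top plate: 7 × 2.6, A = 18.2 cm², y = 33.1 cm, Ī = 10.253 cm⁴.
Hole (subtracted): ⌀0.6, A = 0.28274 cm², y = 16.8 cm, Ī = 0.0063617 cm⁴.
Centroid: ȳ = ΣA·y / ΣA = 13.996 cm.
Transfer each piece to the centroidal x-axis using Ī + A·d² with d = y − 13.996:
  bottom plate: d = -13.096 cm → contributes +5874.3 cm⁴
  web plate: d = 2.8044 cm → contributes +2983.1 cm⁴
  top plate: d = 19.104 cm → contributes +6652.9 cm⁴
  hole: d = 2.8044 cm → contributes −2.2301 cm⁴
Total I = 15 508 cm⁴.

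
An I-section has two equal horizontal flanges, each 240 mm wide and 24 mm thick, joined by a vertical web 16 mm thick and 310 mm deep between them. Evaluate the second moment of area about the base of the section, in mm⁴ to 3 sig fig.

I_base ≈ 8.90 × 10⁸ mm⁴

Split into non-overlapping primitives; take the origin at the lower-left of the bounding box.
Bottom flange: 240 × 24, A = 5 760 mm², y = 12 mm, Ī = 276 480 mm⁴.
Web: 16 × 310, A = 4 960 mm², y = 179 mm, Ī = 39 721 333 mm⁴.
Top flange: 240 × 24, A = 5 760 mm², y = 346 mm, Ī = 276 480 mm⁴.
Transfer each piece to the base of the section using Ī + A·d² with d = y − 0:
  bottom flange: d = 12 mm → contributes +1 105 920 mm⁴
  web: d = 179 mm → contributes +198 644 693 mm⁴
  top flange: d = 346 mm → contributes +689 840 640 mm⁴
Total I = 889 591 253 mm⁴.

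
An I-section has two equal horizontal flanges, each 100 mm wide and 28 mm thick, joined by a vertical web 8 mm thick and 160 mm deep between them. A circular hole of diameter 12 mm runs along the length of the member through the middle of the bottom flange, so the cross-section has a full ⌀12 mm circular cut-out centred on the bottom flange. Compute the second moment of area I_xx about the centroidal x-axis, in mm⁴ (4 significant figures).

I_xx ≈ 5.156 × 10⁷ mm⁴

Split into non-overlapping primitives; take the origin at the lower-left of the bounding box.
Bottom flange: 100 × 28, A = 2 800 mm², y = 14 mm, Ī = 182 933 mm⁴.
Web: 8 × 160, A = 1 280 mm², y = 108 mm, Ī = 2 730 667 mm⁴.
Top flange: 100 × 28, A = 2 800 mm², y = 202 mm, Ī = 182 933 mm⁴.
Hole (subtracted): ⌀12, A = 113.097 mm², y = 14 mm, Ī = 1017.88 mm⁴.
Centroid: ȳ = ΣA·y / ΣA = 109.571 mm.
Transfer each piece to the centroidal x-axis using Ī + A·d² with d = y − 109.571:
  bottom flange: d = -95.5711 mm → contributes +25 757 646 mm⁴
  web: d = -1.57105 mm → contributes +2 733 826 mm⁴
  top flange: d = 92.4289 mm → contributes +24 103 643 mm⁴
  hole: d = -95.5711 mm → contributes −1 034 029 mm⁴
Total I = 51 561 085 mm⁴.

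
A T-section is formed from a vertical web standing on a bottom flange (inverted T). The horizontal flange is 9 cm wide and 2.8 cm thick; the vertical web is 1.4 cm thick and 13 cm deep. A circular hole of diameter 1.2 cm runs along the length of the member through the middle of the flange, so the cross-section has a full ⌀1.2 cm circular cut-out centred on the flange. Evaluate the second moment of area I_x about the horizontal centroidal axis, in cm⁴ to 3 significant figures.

Break the section into simple shapes (no overlaps), measuring from the bottom-left corner of the bounding box.
Flange: 9 × 2.8, A = 25.2 cm², y = 1.4 cm, Ī = 16.464 cm⁴.
Web: 1.4 × 13, A = 18.2 cm², y = 9.3 cm, Ī = 256.32 cm⁴.
Hole (subtracted): ⌀1.2, A = 1.131 cm², y = 1.4 cm, Ī = 0.10179 cm⁴.
Centroid: ȳ = ΣA·y / ΣA = 4.8015 cm.
Transfer each piece to the horizontal centroidal axis using Ī + A·d² with d = y − 4.8015:
  flange: d = -3.4015 cm → contributes +308.04 cm⁴
  web: d = 4.4985 cm → contributes +624.61 cm⁴
  hole: d = -3.4015 cm → contributes −13.188 cm⁴
Total I = 919.47 cm⁴.

I_x ≈ 919 cm⁴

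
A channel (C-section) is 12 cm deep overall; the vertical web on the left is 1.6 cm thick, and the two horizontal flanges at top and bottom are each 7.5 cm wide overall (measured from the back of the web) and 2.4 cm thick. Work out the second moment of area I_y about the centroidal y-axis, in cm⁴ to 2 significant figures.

Break the section into simple shapes (no overlaps), measuring from the bottom-left corner of the bounding box.
Web: 1.6 × 12, A = 19.2 cm², x = 0.8 cm, Ī = 4.096 cm⁴.
Top flange (beyond web): 5.9 × 2.4, A = 14.16 cm², x = 4.55 cm, Ī = 41.08 cm⁴.
Bottom flange (beyond web): 5.9 × 2.4, A = 14.16 cm², x = 4.55 cm, Ī = 41.08 cm⁴.
Centroid: x̄ = ΣA·x / ΣA = 3.035 cm.
Transfer each piece to the centroidal y-axis using Ī + A·d² with d = x − 3.035:
  web: d = -2.235 cm → contributes +99.99 cm⁴
  top flange (beyond web): d = 1.515 cm → contributes +73.58 cm⁴
  bottom flange (beyond web): d = 1.515 cm → contributes +73.58 cm⁴
Total I = 247.2 cm⁴.

I_y ≈ 250 cm⁴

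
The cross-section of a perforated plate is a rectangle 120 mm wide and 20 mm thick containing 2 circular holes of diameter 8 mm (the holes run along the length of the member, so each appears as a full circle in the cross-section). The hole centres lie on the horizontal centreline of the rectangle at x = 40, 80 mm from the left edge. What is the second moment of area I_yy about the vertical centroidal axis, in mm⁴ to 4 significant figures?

I_yy ≈ 2.839 × 10⁶ mm⁴

Decompose the section into non-overlapping parts with the origin at the bottom-left of its bounding rectangle.
Plate: 120 × 20, A = 2 400 mm², x = 60 mm, Ī = 2 880 000 mm⁴.
Hole 1 (subtracted): ⌀8, A = 50.2655 mm², x = 40 mm, Ī = 201.062 mm⁴.
Hole 2 (subtracted): ⌀8, A = 50.2655 mm², x = 80 mm, Ī = 201.062 mm⁴.
By symmetry the centroid is at mid-width, x̄ = 60 mm.
Transfer each piece to the vertical centroidal axis using Ī + A·d² with d = x − 60:
  plate: d = 0 mm → contributes +2 880 000 mm⁴
  hole 1: d = -20 mm → contributes −20307.3 mm⁴
  hole 2: d = 20 mm → contributes −20307.3 mm⁴
Total I = 2 839 385 mm⁴.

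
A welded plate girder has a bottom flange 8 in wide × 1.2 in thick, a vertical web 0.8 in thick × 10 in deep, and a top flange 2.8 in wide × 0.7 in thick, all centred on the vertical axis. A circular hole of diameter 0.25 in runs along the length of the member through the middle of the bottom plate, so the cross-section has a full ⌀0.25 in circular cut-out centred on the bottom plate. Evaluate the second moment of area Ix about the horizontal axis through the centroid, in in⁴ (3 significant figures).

Ix ≈ 329 in⁴

Treat the section as a set of non-overlapping primitives; coordinates are from the bounding-box lower-left.
Bottom plate: 8 × 1.2, A = 9.6 in², y = 0.6 in, Ī = 1.152 in⁴.
Web plate: 0.8 × 10, A = 8 in², y = 6.2 in, Ī = 66.667 in⁴.
Top plate: 2.8 × 0.7, A = 1.96 in², y = 11.55 in, Ī = 0.080033 in⁴.
Hole (subtracted): ⌀0.25, A = 0.049087 in², y = 0.6 in, Ī = 0.00019175 in⁴.
Centroid: ȳ = ΣA·y / ΣA = 3.9962 in.
Transfer each piece to the horizontal axis through the centroid using Ī + A·d² with d = y − 3.9962:
  bottom plate: d = -3.3962 in → contributes +111.88 in⁴
  web plate: d = 2.2038 in → contributes +105.52 in⁴
  top plate: d = 7.5538 in → contributes +111.92 in⁴
  hole: d = -3.3962 in → contributes −0.56636 in⁴
Total I = 328.75 in⁴.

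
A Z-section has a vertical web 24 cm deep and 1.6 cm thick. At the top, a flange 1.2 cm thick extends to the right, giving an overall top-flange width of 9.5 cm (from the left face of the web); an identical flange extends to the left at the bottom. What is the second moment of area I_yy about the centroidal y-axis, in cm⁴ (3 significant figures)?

I_yy ≈ 535 cm⁴

Treat the section as a set of non-overlapping primitives; coordinates are from the bounding-box lower-left.
Web: 1.6 × 24, A = 38.4 cm², x = 8.7 cm, Ī = 8.192 cm⁴.
Top flange (beyond web): 7.9 × 1.2, A = 9.48 cm², x = 13.45 cm, Ī = 49.304 cm⁴.
Bottom flange (beyond web): 7.9 × 1.2, A = 9.48 cm², x = 3.95 cm, Ī = 49.304 cm⁴.
Centroid: x̄ = ΣA·x / ΣA = 8.7 cm.
Transfer each piece to the centroidal y-axis using Ī + A·d² with d = x − 8.7:
  web: d = 0 cm → contributes +8.192 cm⁴
  top flange (beyond web): d = 4.75 cm → contributes +263.2 cm⁴
  bottom flange (beyond web): d = -4.75 cm → contributes +263.2 cm⁴
Total I = 534.58 cm⁴.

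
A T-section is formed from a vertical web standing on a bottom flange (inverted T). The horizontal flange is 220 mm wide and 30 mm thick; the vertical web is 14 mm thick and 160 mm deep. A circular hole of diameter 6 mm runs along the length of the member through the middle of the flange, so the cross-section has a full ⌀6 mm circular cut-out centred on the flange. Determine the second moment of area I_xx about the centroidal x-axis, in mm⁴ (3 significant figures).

Break the section into simple shapes (no overlaps), measuring from the bottom-left corner of the bounding box.
Flange: 220 × 30, A = 6 600 mm², y = 15 mm, Ī = 495 000 mm⁴.
Web: 14 × 160, A = 2 240 mm², y = 110 mm, Ī = 4 778 667 mm⁴.
Hole (subtracted): ⌀6, A = 28.274 mm², y = 15 mm, Ī = 63.617 mm⁴.
Centroid: ȳ = ΣA·y / ΣA = 39.15 mm.
Transfer each piece to the centroidal x-axis using Ī + A·d² with d = y − 39.15:
  flange: d = -24.15 mm → contributes +4 344 154 mm⁴
  web: d = 70.85 mm → contributes +16 022 959 mm⁴
  hole: d = -24.15 mm → contributes −16 553 mm⁴
Total I = 20 350 560 mm⁴.

I_xx ≈ 2.04 × 10⁷ mm⁴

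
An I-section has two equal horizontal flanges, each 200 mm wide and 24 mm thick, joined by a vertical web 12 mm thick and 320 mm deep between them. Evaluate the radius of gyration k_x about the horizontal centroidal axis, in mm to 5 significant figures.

k_x ≈ 153.64 mm

Decompose the section into non-overlapping parts with the origin at the bottom-left of its bounding rectangle.
Bottom flange: 200 × 24, A = 4 800 mm², y = 12 mm, Ī = 230 400 mm⁴.
Web: 12 × 320, A = 3 840 mm², y = 184 mm, Ī = 32 768 000 mm⁴.
Top flange: 200 × 24, A = 4 800 mm², y = 356 mm, Ī = 230 400 mm⁴.
By symmetry the centroid is at mid-height, ȳ = 184 mm.
Transfer each piece to the horizontal centroidal axis using Ī + A·d² with d = y − 184:
  bottom flange: d = -172 mm → contributes +142 233 600 mm⁴
  web: d = 0 mm → contributes +32 768 000 mm⁴
  top flange: d = 172 mm → contributes +142 233 600 mm⁴
Total I = 317 235 200 mm⁴.
Radius of gyration: k = √(I/A) = √(317 235 200 / 13 440) = 153.6353 mm.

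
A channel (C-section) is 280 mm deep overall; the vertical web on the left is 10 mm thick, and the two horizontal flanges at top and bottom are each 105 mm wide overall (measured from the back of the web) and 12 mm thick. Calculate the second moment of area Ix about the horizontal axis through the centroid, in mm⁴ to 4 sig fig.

Treat the section as a set of non-overlapping primitives; coordinates are from the bounding-box lower-left.
Web: 10 × 280, A = 2 800 mm², y = 140 mm, Ī = 18 293 333 mm⁴.
Top flange (beyond web): 95 × 12, A = 1 140 mm², y = 274 mm, Ī = 13 680 mm⁴.
Bottom flange (beyond web): 95 × 12, A = 1 140 mm², y = 6 mm, Ī = 13 680 mm⁴.
By symmetry the centroid is at mid-height, ȳ = 140 mm.
Transfer each piece to the horizontal axis through the centroid using Ī + A·d² with d = y − 140:
  web: d = 0 mm → contributes +18 293 333 mm⁴
  top flange (beyond web): d = 134 mm → contributes +20 483 520 mm⁴
  bottom flange (beyond web): d = -134 mm → contributes +20 483 520 mm⁴
Total I = 59 260 373 mm⁴.

Ix ≈ 5.926 × 10⁷ mm⁴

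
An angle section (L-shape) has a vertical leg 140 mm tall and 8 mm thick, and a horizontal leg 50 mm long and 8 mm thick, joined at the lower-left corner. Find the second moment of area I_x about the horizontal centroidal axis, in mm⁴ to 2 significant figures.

Decompose the section into non-overlapping parts with the origin at the bottom-left of its bounding rectangle.
Vertical leg: 8 × 140, A = 1 120 mm², y = 70 mm, Ī = 1 829 333 mm⁴.
Horizontal leg (remainder): 42 × 8, A = 336 mm², y = 4 mm, Ī = 1 792 mm⁴.
Centroid: ȳ = ΣA·y / ΣA = 54.77 mm.
Transfer each piece to the horizontal centroidal axis using Ī + A·d² with d = y − 54.77:
  vertical leg: d = 15.23 mm → contributes +2 089 147 mm⁴
  horizontal leg (remainder): d = -50.77 mm → contributes +867 837 mm⁴
Total I = 2 956 984 mm⁴.

I_x ≈ 3.0 × 10⁶ mm⁴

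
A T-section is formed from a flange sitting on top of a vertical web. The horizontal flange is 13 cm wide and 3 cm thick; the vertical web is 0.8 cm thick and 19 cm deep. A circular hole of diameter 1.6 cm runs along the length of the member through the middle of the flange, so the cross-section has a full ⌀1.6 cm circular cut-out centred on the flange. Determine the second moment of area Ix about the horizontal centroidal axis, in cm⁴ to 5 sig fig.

Ix ≈ 1789.7 cm⁴

Split into non-overlapping primitives; take the origin at the lower-left of the bounding box.
Flange: 13 × 3, A = 39 cm², y = 20.5 cm, Ī = 29.25 cm⁴.
Web: 0.8 × 19, A = 15.2 cm², y = 9.5 cm, Ī = 457.2667 cm⁴.
Hole (subtracted): ⌀1.6, A = 2.010619 cm², y = 20.5 cm, Ī = 0.3216991 cm⁴.
Centroid: ȳ = ΣA·y / ΣA = 17.29628 cm.
Transfer each piece to the horizontal centroidal axis using Ī + A·d² with d = y − 17.29628:
  flange: d = 3.203717 cm → contributes +429.5383 cm⁴
  web: d = -7.796283 cm → contributes +1381.154 cm⁴
  hole: d = 3.203717 cm → contributes −20.9583 cm⁴
Total I = 1789.734 cm⁴.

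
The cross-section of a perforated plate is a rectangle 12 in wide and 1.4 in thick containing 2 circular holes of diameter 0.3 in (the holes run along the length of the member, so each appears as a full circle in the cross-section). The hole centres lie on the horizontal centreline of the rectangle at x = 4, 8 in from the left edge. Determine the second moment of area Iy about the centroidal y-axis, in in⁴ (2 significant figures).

Iy ≈ 200 in⁴

Decompose the section into non-overlapping parts with the origin at the bottom-left of its bounding rectangle.
Plate: 12 × 1.4, A = 16.8 in², x = 6 in, Ī = 201.6 in⁴.
Hole 1 (subtracted): ⌀0.3, A = 0.07069 in², x = 4 in, Ī = 0.0003976 in⁴.
Hole 2 (subtracted): ⌀0.3, A = 0.07069 in², x = 8 in, Ī = 0.0003976 in⁴.
By symmetry the centroid is at mid-width, x̄ = 6 in.
Transfer each piece to the centroidal y-axis using Ī + A·d² with d = x − 6:
  plate: d = 0 in → contributes +201.6 in⁴
  hole 1: d = -2 in → contributes −0.2831 in⁴
  hole 2: d = 2 in → contributes −0.2831 in⁴
Total I = 201 in⁴.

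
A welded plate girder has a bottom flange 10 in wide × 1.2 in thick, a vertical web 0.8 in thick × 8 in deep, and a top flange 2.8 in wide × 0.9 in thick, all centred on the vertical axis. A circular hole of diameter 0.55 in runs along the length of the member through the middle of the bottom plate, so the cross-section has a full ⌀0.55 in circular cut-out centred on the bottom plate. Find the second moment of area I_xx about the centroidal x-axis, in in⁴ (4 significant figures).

Decompose the section into non-overlapping parts with the origin at the bottom-left of its bounding rectangle.
Bottom plate: 10 × 1.2, A = 12 in², y = 0.6 in, Ī = 1.44 in⁴.
Web plate: 0.8 × 8, A = 6.4 in², y = 5.2 in, Ī = 34.1333 in⁴.
Top plate: 2.8 × 0.9, A = 2.52 in², y = 9.65 in, Ī = 0.1701 in⁴.
Hole (subtracted): ⌀0.55, A = 0.237583 in², y = 0.6 in, Ī = 0.0044918 in⁴.
Centroid: ȳ = ΣA·y / ΣA = 3.12611 in.
Transfer each piece to the centroidal x-axis using Ī + A·d² with d = y − 3.12611:
  bottom plate: d = -2.52611 in → contributes +78.0146 in⁴
  web plate: d = 2.07389 in → contributes +61.6599 in⁴
  top plate: d = 6.52389 in → contributes +107.424 in⁴
  hole: d = -2.52611 in → contributes −1.52056 in⁴
Total I = 245.578 in⁴.

I_xx ≈ 245.6 in⁴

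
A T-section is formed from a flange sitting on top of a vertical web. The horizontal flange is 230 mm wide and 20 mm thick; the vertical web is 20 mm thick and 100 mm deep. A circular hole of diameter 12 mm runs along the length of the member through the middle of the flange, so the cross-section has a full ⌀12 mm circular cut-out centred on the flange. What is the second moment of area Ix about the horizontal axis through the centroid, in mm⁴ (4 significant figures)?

Split into non-overlapping primitives; take the origin at the lower-left of the bounding box.
Flange: 230 × 20, A = 4 600 mm², y = 110 mm, Ī = 153 333 mm⁴.
Web: 20 × 100, A = 2 000 mm², y = 50 mm, Ī = 1 666 667 mm⁴.
Hole (subtracted): ⌀12, A = 113.097 mm², y = 110 mm, Ī = 1017.88 mm⁴.
Centroid: ȳ = ΣA·y / ΣA = 91.5012 mm.
Transfer each piece to the horizontal axis through the centroid using Ī + A·d² with d = y − 91.5012:
  flange: d = 18.4988 mm → contributes +1 727 481 mm⁴
  web: d = -41.5012 mm → contributes +5 111 364 mm⁴
  hole: d = 18.4988 mm → contributes −39720.5 mm⁴
Total I = 6 799 125 mm⁴.

Ix ≈ 6.799 × 10⁶ mm⁴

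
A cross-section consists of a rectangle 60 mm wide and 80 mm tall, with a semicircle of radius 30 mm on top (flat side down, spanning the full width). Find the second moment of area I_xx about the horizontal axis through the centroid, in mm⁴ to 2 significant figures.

I_xx ≈ 5.7 × 10⁶ mm⁴

Break the section into simple shapes (no overlaps), measuring from the bottom-left corner of the bounding box.
Rectangular body: 60 × 80, A = 4 800 mm², y = 40 mm, Ī = 2 560 000 mm⁴.
Semicircular cap: semicircle r = 30, A = 1 414 mm², y = 92.73 mm, Ī = 88 903 mm⁴.
Centroid: ȳ = ΣA·y / ΣA = 52 mm.
Transfer each piece to the horizontal axis through the centroid using Ī + A·d² with d = y − 52:
  rectangular body: d = -12 mm → contributes +3 250 905 mm⁴
  semicircular cap: d = 40.73 mm → contributes +2 434 735 mm⁴
Total I = 5 685 640 mm⁴.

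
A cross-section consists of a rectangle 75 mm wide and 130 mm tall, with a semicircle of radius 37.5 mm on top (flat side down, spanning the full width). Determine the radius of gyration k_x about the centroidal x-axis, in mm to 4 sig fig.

Split into non-overlapping primitives; take the origin at the lower-left of the bounding box.
Rectangular body: 75 × 130, A = 9 750 mm², y = 65 mm, Ī = 13 731 250 mm⁴.
Semicircular cap: semicircle r = 37.5, A = 2208.93 mm², y = 145.915 mm, Ī = 217 049 mm⁴.
Centroid: ȳ = ΣA·y / ΣA = 79.9459 mm.
Transfer each piece to the centroidal x-axis using Ī + A·d² with d = y − 79.9459:
  rectangular body: d = -14.9459 mm → contributes +15 909 201 mm⁴
  semicircular cap: d = 65.9696 mm → contributes +9 830 298 mm⁴
Total I = 25 739 499 mm⁴.
Radius of gyration: k = √(I/A) = √(25 739 499 / 11958.9) = 46.3931 mm.

k_x ≈ 46.39 mm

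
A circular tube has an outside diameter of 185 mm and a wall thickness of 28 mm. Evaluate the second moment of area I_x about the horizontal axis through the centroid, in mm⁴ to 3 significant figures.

I_x ≈ 4.39 × 10⁷ mm⁴

Break the section into simple shapes (no overlaps), measuring from the bottom-left corner of the bounding box.
Outer circle: ⌀185, A = 26 880 mm², y = 92.5 mm, Ī = 57 498 539 mm⁴.
Bore (subtracted): ⌀129, A = 13 070 mm², y = 92.5 mm, Ī = 13 593 420 mm⁴.
By symmetry the centroid is at mid-height, ȳ = 92.5 mm.
All pieces are centred on the horizontal axis through the centroid, so I = ΣĪ (holes subtracted) = 43 905 119 mm⁴.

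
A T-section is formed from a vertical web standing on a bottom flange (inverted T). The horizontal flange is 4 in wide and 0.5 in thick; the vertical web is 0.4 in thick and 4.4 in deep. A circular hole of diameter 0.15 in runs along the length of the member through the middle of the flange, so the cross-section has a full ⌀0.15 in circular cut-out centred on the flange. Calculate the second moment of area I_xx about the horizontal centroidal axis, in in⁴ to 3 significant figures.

Break the section into simple shapes (no overlaps), measuring from the bottom-left corner of the bounding box.
Flange: 4 × 0.5, A = 2 in², y = 0.25 in, Ī = 0.041667 in⁴.
Web: 0.4 × 4.4, A = 1.76 in², y = 2.7 in, Ī = 2.8395 in⁴.
Hole (subtracted): ⌀0.15, A = 0.017671 in², y = 0.25 in, Ī = 0.00002485 in⁴.
Centroid: ȳ = ΣA·y / ΣA = 1.4022 in.
Transfer each piece to the horizontal centroidal axis using Ī + A·d² with d = y − 1.4022:
  flange: d = -1.1522 in → contributes +2.6969 in⁴
  web: d = 1.2978 in → contributes +5.8037 in⁴
  hole: d = -1.1522 in → contributes −0.023486 in⁴
Total I = 8.4771 in⁴.

I_xx ≈ 8.48 in⁴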